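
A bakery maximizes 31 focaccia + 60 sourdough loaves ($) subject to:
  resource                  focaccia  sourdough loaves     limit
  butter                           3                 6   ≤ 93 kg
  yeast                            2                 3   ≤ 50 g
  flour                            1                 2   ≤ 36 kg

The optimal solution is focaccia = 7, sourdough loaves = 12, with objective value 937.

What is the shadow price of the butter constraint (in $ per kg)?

At the optimum: butter uses 93 of 93 (binding); yeast uses 50 of 50 (binding); flour uses 31 of 36 (slack = 5).
By complementary slackness, y = 0 for the non-binding constraint.
Dual feasibility on the basic columns requires 3·y_butter + 2·y_yeast = 31, 6·y_butter + 3·y_yeast = 60.
This yields shadow prices y_butter = 9, y_yeast = 2.
Shadow price of butter = 9.

9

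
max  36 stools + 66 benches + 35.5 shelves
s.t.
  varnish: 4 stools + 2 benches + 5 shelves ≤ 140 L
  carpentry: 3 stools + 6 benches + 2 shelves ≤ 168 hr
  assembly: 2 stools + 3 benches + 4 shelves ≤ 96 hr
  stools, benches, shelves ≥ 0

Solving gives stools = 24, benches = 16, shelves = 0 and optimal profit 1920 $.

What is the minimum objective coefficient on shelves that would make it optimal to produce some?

40

At the optimum: varnish uses 128 of 140 (slack = 12); carpentry uses 168 of 168 (binding); assembly uses 96 of 96 (binding).
Since varnish is not tight, its dual is 0.
The binding rows give the dual system: 3·y_carpentry + 2·y_assembly = 36 and 6·y_carpentry + 3·y_assembly = 66.
→ y_carpentry = 8 and y_assembly = 6.
shelves enters the basis when its profit ≥ yᵀa₃ = 8·2 + 6·4 = 40.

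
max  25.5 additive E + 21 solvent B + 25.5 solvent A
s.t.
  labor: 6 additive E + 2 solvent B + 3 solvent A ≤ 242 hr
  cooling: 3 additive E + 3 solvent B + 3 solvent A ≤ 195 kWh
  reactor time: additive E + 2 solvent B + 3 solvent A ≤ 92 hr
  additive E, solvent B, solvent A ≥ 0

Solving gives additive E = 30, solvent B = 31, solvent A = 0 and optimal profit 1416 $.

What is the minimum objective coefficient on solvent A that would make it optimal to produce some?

Check each constraint at x*: labor 242/242 (tight); cooling 183/195 (slack 12); reactor time 92/92 (tight).
Since cooling is not tight, its dual is 0.
From A_Bᵀ y = c: 6·y_labor + 1·y_reactor time = 25.5; 2·y_labor + 2·y_reactor time = 21.
→ y_labor = 3 and y_reactor time = 7.5.
solvent A enters the basis when its profit ≥ yᵀa₃ = 3·3 + 7.5·3 = 31.5.

31.5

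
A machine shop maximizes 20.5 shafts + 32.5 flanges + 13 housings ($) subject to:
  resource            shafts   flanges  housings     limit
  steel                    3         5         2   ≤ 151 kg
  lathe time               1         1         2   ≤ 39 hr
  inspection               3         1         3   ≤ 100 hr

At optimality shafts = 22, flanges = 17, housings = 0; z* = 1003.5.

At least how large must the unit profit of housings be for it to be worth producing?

At the optimum: steel uses 151 of 151 (binding); lathe time uses 39 of 39 (binding); inspection uses 83 of 100 (slack = 17).
By complementary slackness, y = 0 for the non-binding constraint.
Dual feasibility on the basic columns requires 3·y_steel + 1·y_lathe time = 20.5, 5·y_steel + 1·y_lathe time = 32.5.
Solving: y_steel = 6, y_lathe time = 2.5.
housings enters the basis when its profit ≥ yᵀa₃ = 6·2 + 2.5·2 = 17.

17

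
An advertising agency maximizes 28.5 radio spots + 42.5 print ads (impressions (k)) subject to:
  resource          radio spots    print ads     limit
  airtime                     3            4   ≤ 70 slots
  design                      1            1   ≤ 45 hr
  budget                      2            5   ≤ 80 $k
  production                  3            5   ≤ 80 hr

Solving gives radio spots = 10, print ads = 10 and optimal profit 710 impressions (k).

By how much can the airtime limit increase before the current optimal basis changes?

10

Binding constraints: airtime, production. The basis is B = [[3,4],[3,5]] with det 3.
Per unit increase in airtime, x* moves by d = (1.6667, -1).
The basis stays optimal until print ads reaches 0; allowable increase = 10 slots.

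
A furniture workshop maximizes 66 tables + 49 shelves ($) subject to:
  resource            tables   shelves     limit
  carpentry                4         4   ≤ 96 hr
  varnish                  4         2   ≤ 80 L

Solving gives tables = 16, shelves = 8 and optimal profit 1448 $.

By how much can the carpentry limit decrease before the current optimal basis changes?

Binding constraints: carpentry, varnish. The basis is B = [[4,4],[4,2]] with det -8.
Per unit decrease in carpentry, x* moves by d = (0.25, -0.5).
The basis stays optimal until shelves reaches 0; allowable decrease = 16 hr.

16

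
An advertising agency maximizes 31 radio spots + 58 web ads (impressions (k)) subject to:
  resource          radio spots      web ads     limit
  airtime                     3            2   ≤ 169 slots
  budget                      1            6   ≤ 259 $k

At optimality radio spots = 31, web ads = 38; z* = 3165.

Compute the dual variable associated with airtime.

Both airtime and budget are binding at x*.
Dual feasibility on the basic columns requires 3·y_airtime + 1·y_budget = 31, 2·y_airtime + 6·y_budget = 58.
This yields shadow prices y_airtime = 8, y_budget = 7.
Shadow price of airtime = 8.

8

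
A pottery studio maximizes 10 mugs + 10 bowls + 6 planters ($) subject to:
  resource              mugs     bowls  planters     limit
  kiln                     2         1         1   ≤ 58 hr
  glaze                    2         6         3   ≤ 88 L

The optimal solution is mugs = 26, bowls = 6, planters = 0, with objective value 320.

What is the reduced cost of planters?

Both kiln and glaze are binding at x*.
From A_Bᵀ y = c: 2·y_kiln + 2·y_glaze = 10; 1·y_kiln + 6·y_glaze = 10.
Solving: y_kiln = 4, y_glaze = 1.
Reduced cost of planters: c₃ − yᵀa₃ = 6 − (4·1 + 1·3) = 6 − 7 = -1.

-1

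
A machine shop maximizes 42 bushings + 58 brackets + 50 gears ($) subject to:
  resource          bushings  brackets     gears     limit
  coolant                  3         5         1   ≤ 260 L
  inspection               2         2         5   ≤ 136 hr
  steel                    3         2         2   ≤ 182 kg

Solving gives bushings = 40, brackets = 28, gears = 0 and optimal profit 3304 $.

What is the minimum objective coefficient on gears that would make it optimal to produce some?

At the optimum: coolant uses 260 of 260 (binding); inspection uses 136 of 136 (binding); steel uses 176 of 182 (slack = 6).
Since steel is not tight, its dual is 0.
From A_Bᵀ y = c: 3·y_coolant + 2·y_inspection = 42; 5·y_coolant + 2·y_inspection = 58.
→ y_coolant = 8 and y_inspection = 9.
gears enters the basis when its profit ≥ yᵀa₃ = 8·1 + 9·5 = 53.

53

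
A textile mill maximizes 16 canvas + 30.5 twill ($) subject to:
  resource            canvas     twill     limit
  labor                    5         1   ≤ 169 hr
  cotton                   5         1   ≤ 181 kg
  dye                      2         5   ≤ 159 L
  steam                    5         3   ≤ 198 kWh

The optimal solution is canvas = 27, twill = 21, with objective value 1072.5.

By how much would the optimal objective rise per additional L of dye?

Check each constraint at x*: labor 156/169 (slack 13); cotton 156/181 (slack 25); dye 159/159 (tight); steam 198/198 (tight).
Since labor, cotton are not tight, their duals are 0.
From A_Bᵀ y = c: 2·y_dye + 5·y_steam = 16; 5·y_dye + 3·y_steam = 30.5.
Solving: y_dye = 5.5, y_steam = 1.
Shadow price of dye = 5.5.

5.5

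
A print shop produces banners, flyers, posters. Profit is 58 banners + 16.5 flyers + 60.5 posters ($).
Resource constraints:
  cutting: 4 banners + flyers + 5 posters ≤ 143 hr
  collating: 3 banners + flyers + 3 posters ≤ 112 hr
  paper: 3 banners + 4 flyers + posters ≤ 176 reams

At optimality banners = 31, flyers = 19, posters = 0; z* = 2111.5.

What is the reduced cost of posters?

At the optimum: cutting uses 143 of 143 (binding); collating uses 112 of 112 (binding); paper uses 169 of 176 (slack = 7).
Since paper is not tight, its dual is 0.
The binding rows give the dual system: 4·y_cutting + 3·y_collating = 58 and 1·y_cutting + 1·y_collating = 16.5.
This yields shadow prices y_cutting = 8.5, y_collating = 8.
Reduced cost of posters: c₃ − yᵀa₃ = 60.5 − (8.5·5 + 8·3) = 60.5 − 66.5 = -6.

-6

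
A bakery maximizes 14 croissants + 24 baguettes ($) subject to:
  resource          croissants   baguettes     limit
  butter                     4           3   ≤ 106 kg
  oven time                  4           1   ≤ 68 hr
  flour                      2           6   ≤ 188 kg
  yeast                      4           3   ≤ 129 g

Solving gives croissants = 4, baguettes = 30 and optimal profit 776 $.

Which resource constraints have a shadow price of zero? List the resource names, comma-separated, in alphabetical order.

butter: 106/106 (binding)
oven time: 46/68 (slack 22)
flour: 188/188 (binding)
yeast: 106/129 (slack 23)
By complementary slackness, a constraint with positive slack has shadow price 0 → oven time, yeast.

oven time, yeast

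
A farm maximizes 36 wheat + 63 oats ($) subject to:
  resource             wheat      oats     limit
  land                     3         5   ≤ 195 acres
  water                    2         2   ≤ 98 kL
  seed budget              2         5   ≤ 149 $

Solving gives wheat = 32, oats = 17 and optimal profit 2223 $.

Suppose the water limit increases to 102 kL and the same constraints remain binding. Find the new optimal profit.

2259

At the optimum: land uses 181 of 195 (slack = 14); water uses 98 of 98 (binding); seed budget uses 149 of 149 (binding).
Slack constraints have shadow price 0 (complementary slackness).
From A_Bᵀ y = c: 2·y_water + 2·y_seed budget = 36; 2·y_water + 5·y_seed budget = 63.
→ y_water = 9 and y_seed budget = 9.
Δz = y_water·Δb = 9 × (4) = 36, so new z* = 2223 + 36 = 2259.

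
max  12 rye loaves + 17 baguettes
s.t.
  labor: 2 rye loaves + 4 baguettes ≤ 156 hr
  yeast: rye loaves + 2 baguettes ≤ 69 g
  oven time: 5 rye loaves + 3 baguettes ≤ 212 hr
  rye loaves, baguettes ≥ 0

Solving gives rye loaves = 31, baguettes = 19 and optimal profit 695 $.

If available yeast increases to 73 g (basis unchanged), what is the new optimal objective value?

Check each constraint at x*: labor 138/156 (slack 18); yeast 69/69 (tight); oven time 212/212 (tight).
Since labor is not tight, its dual is 0.
The binding rows give the dual system: 1·y_yeast + 5·y_oven time = 12 and 2·y_yeast + 3·y_oven time = 17.
Solving: y_yeast = 7, y_oven time = 1.
Δz = y_yeast·Δb = 7 × (4) = 28, so new z* = 695 + 28 = 723.

723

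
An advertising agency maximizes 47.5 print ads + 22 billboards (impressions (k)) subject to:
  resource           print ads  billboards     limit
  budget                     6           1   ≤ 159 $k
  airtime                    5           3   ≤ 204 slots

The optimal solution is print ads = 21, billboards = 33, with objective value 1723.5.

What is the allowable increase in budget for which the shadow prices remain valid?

Binding constraints: budget, airtime. The basis is B = [[6,1],[5,3]] with det 13.
Per unit increase in budget, x* moves by d = (0.2308, -0.3846).
The basis stays optimal until billboards reaches 0; allowable increase = 85.8 $k.

85.8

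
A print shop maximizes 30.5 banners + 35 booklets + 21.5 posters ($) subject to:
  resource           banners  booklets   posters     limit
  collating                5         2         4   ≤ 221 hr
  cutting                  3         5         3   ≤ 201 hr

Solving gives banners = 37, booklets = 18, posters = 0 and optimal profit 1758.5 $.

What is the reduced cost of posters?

Both collating and cutting are binding at x*.
Dual feasibility on the basic columns requires 5·y_collating + 3·y_cutting = 30.5, 2·y_collating + 5·y_cutting = 35.
This yields shadow prices y_collating = 2.5, y_cutting = 6.
Reduced cost of posters: c₃ − yᵀa₃ = 21.5 − (2.5·4 + 6·3) = 21.5 − 28 = -6.5.

-6.5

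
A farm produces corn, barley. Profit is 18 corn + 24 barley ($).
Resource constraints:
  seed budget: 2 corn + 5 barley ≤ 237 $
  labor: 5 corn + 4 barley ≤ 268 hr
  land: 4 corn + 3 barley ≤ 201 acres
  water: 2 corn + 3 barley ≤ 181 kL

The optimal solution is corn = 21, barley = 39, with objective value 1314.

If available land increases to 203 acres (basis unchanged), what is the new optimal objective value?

Binding: seed budget and land. Non-binding: labor (7 unused), water (22 unused).
Since labor, water are not tight, their duals are 0.
The binding rows give the dual system: 2·y_seed budget + 4·y_land = 18 and 5·y_seed budget + 3·y_land = 24.
Solving: y_seed budget = 3, y_land = 3.
Δz = y_land·Δb = 3 × (2) = 6, so new z* = 1314 + 6 = 1320.

1320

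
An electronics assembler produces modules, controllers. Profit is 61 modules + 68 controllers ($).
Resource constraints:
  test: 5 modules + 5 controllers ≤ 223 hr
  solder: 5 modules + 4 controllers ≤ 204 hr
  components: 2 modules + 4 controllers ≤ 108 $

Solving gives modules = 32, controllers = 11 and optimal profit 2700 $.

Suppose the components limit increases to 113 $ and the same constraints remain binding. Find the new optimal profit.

2740

Binding: solder and components. Non-binding: test (8 unused).
Slack constraints have shadow price 0 (complementary slackness).
The binding rows give the dual system: 5·y_solder + 2·y_components = 61 and 4·y_solder + 4·y_components = 68.
This yields shadow prices y_solder = 9, y_components = 8.
Δz = y_components·Δb = 8 × (5) = 40, so new z* = 2700 + 40 = 2740.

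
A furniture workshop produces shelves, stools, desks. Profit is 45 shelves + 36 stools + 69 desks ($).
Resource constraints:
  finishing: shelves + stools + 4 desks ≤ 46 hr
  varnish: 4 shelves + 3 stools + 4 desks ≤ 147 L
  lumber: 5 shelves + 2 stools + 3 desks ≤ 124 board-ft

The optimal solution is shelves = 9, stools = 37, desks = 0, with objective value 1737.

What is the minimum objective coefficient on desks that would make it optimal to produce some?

72

Binding: finishing and varnish. Non-binding: lumber (5 unused).
Since lumber is not tight, its dual is 0.
From A_Bᵀ y = c: 1·y_finishing + 4·y_varnish = 45; 1·y_finishing + 3·y_varnish = 36.
This yields shadow prices y_finishing = 9, y_varnish = 9.
desks enters the basis when its profit ≥ yᵀa₃ = 9·4 + 9·4 = 72.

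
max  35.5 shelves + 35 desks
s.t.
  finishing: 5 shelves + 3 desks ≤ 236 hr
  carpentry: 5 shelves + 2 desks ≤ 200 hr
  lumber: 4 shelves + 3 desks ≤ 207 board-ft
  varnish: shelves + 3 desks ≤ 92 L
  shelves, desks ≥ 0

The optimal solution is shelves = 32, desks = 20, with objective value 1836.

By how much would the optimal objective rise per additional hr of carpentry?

5.5

Check each constraint at x*: finishing 220/236 (slack 16); carpentry 200/200 (tight); lumber 188/207 (slack 19); varnish 92/92 (tight).
By complementary slackness, y = 0 for the non-binding constraints.
Dual feasibility on the basic columns requires 5·y_carpentry + 1·y_varnish = 35.5, 2·y_carpentry + 3·y_varnish = 35.
Solving: y_carpentry = 5.5, y_varnish = 8.
Shadow price of carpentry = 5.5.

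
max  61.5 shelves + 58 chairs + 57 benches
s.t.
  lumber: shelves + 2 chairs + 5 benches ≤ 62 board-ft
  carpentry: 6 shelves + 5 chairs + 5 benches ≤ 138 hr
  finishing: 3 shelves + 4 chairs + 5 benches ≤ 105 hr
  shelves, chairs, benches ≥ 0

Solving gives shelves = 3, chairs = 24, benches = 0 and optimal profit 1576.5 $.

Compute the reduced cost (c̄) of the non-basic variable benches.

-5.5

At the optimum: lumber uses 51 of 62 (slack = 11); carpentry uses 138 of 138 (binding); finishing uses 105 of 105 (binding).
By complementary slackness, y = 0 for the non-binding constraint.
From A_Bᵀ y = c: 6·y_carpentry + 3·y_finishing = 61.5; 5·y_carpentry + 4·y_finishing = 58.
Solving: y_carpentry = 8, y_finishing = 4.5.
Reduced cost of benches: c₃ − yᵀa₃ = 57 − (8·5 + 4.5·5) = 57 − 62.5 = -5.5.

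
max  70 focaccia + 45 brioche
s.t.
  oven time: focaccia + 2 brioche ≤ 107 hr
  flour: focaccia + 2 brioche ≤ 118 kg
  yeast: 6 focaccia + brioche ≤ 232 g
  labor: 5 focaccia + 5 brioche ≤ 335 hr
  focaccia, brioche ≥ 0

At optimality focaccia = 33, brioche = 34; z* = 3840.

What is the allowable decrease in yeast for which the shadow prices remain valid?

30

Binding constraints: yeast, labor. The basis is B = [[6,1],[5,5]] with det 25.
Per unit decrease in yeast, x* moves by d = (-0.2, 0.2).
The basis stays optimal until oven time becomes binding; allowable decrease = 30 g.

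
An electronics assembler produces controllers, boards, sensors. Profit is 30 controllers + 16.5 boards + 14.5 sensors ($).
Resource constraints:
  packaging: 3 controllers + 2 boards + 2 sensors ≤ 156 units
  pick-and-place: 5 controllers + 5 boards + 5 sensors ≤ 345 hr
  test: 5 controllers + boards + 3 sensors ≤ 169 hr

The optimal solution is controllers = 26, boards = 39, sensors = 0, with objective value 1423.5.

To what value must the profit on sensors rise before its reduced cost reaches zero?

At the optimum: packaging uses 156 of 156 (binding); pick-and-place uses 325 of 345 (slack = 20); test uses 169 of 169 (binding).
By complementary slackness, y = 0 for the non-binding constraint.
The binding rows give the dual system: 3·y_packaging + 5·y_test = 30 and 2·y_packaging + 1·y_test = 16.5.
→ y_packaging = 7.5 and y_test = 1.5.
sensors enters the basis when its profit ≥ yᵀa₃ = 7.5·2 + 1.5·3 = 19.5.

19.5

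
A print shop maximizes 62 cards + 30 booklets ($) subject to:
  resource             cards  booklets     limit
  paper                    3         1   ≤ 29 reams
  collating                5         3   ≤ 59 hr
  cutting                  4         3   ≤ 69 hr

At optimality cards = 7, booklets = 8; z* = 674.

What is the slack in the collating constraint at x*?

collating used = 5·7 + 3·8 = 59; slack = 59 − 59 = 0.

0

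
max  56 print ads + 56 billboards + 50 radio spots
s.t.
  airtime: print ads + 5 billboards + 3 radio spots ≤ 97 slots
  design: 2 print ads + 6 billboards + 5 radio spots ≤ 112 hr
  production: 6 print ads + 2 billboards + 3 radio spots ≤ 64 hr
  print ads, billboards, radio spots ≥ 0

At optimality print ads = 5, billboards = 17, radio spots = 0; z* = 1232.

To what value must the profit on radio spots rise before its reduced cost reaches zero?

56

At the optimum: airtime uses 90 of 97 (slack = 7); design uses 112 of 112 (binding); production uses 64 of 64 (binding).
By complementary slackness, y = 0 for the non-binding constraint.
The binding rows give the dual system: 2·y_design + 6·y_production = 56 and 6·y_design + 2·y_production = 56.
→ y_design = 7 and y_production = 7.
radio spots enters the basis when its profit ≥ yᵀa₃ = 7·5 + 7·3 = 56.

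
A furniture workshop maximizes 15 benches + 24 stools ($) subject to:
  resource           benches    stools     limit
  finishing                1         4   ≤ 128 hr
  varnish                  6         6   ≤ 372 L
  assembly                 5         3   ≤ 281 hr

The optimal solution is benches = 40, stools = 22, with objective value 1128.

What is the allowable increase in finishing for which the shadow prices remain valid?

120

Binding constraints: finishing, varnish. The basis is B = [[1,4],[6,6]] with det -18.
Per unit increase in finishing, x* moves by d = (-0.3333, 0.3333).
The basis stays optimal until benches reaches 0; allowable increase = 120 hr.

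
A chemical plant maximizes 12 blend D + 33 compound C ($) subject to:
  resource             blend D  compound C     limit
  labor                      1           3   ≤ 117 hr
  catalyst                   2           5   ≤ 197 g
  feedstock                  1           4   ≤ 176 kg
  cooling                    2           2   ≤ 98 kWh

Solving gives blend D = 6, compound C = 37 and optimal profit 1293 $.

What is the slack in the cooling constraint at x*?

12

cooling used = 2·6 + 2·37 = 86; slack = 98 − 86 = 12.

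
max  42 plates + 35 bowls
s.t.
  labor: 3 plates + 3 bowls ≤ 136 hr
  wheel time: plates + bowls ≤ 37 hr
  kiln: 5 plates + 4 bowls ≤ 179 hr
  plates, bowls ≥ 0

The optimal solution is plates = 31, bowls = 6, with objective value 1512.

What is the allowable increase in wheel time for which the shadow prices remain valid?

7.75

Binding constraints: wheel time, kiln. The basis is B = [[1,1],[5,4]] with det -1.
Per unit increase in wheel time, x* moves by d = (-4, 5).
The basis stays optimal until plates reaches 0; allowable increase = 7.75 hr.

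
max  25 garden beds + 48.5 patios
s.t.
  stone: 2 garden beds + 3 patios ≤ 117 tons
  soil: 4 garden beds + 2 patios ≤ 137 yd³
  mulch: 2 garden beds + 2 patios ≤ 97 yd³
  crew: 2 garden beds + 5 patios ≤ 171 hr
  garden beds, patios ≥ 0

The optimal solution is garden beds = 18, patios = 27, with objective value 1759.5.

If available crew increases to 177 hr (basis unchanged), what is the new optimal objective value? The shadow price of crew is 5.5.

1792.5

Δb = 6, so new z* = 1759.5 + (5.5)·(6) = 1759.5 + 33 = 1792.5.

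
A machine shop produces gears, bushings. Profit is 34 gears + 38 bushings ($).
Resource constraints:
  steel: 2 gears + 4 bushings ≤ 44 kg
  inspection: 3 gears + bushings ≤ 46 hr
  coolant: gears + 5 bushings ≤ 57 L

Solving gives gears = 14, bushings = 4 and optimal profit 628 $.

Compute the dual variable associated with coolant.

0

At the optimum: steel uses 44 of 44 (binding); inspection uses 46 of 46 (binding); coolant uses 34 of 57 (slack = 23).
By complementary slackness, y = 0 for the non-binding constraint.
Dual feasibility on the basic columns requires 2·y_steel + 3·y_inspection = 34, 4·y_steel + 1·y_inspection = 38.
This yields shadow prices y_steel = 8, y_inspection = 6.
Shadow price of coolant = 0.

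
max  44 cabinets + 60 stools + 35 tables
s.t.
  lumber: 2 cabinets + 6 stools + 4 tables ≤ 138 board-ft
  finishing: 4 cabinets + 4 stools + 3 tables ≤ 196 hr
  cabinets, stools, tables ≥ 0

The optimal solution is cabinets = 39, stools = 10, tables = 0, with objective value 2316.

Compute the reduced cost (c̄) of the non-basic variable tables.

-8

At the optimum: lumber uses 138 of 138 (binding); finishing uses 196 of 196 (binding).
The binding rows give the dual system: 2·y_lumber + 4·y_finishing = 44 and 6·y_lumber + 4·y_finishing = 60.
This yields shadow prices y_lumber = 4, y_finishing = 9.
Reduced cost of tables: c₃ − yᵀa₃ = 35 − (4·4 + 9·3) = 35 − 43 = -8.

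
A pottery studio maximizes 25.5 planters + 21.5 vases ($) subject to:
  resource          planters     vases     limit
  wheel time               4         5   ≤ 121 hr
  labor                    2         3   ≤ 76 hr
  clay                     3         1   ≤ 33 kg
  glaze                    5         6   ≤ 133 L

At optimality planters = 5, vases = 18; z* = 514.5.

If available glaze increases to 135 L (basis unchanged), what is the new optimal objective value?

Check each constraint at x*: wheel time 110/121 (slack 11); labor 64/76 (slack 12); clay 33/33 (tight); glaze 133/133 (tight).
Since wheel time, labor are not tight, their duals are 0.
From A_Bᵀ y = c: 3·y_clay + 5·y_glaze = 25.5; 1·y_clay + 6·y_glaze = 21.5.
This yields shadow prices y_clay = 3.5, y_glaze = 3.
Δz = y_glaze·Δb = 3 × (2) = 6, so new z* = 514.5 + 6 = 520.5.

520.5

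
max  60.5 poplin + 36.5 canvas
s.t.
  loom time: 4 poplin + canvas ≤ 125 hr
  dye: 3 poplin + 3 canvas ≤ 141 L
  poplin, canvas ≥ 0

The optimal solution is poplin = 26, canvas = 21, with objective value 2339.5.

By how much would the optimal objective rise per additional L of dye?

Check each constraint at x*: loom time 125/125 (tight); dye 141/141 (tight).
From A_Bᵀ y = c: 4·y_loom time + 3·y_dye = 60.5; 1·y_loom time + 3·y_dye = 36.5.
Solving: y_loom time = 8, y_dye = 9.5.
Shadow price of dye = 9.5.

9.5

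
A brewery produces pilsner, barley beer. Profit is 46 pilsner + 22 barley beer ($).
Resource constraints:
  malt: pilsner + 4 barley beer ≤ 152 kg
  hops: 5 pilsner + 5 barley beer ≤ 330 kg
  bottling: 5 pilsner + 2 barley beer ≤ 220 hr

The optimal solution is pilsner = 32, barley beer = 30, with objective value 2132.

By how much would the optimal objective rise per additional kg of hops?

Binding: malt and bottling. Non-binding: hops (20 unused).
By complementary slackness, y = 0 for the non-binding constraint.
Dual feasibility on the basic columns requires 1·y_malt + 5·y_bottling = 46, 4·y_malt + 2·y_bottling = 22.
This yields shadow prices y_malt = 1, y_bottling = 9.
Shadow price of hops = 0.

0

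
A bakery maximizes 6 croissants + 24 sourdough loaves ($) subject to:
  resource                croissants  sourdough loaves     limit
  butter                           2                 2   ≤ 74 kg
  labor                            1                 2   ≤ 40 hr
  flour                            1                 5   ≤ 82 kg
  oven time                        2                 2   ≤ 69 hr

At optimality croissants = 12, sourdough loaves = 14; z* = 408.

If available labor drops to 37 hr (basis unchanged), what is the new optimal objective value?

402

Binding: labor and flour. Non-binding: butter (22 unused), oven time (17 unused).
By complementary slackness, y = 0 for the non-binding constraints.
Dual feasibility on the basic columns requires 1·y_labor + 1·y_flour = 6, 2·y_labor + 5·y_flour = 24.
This yields shadow prices y_labor = 2, y_flour = 4.
Δz = y_labor·Δb = 2 × (-3) = -6, so new z* = 408 − 6 = 402.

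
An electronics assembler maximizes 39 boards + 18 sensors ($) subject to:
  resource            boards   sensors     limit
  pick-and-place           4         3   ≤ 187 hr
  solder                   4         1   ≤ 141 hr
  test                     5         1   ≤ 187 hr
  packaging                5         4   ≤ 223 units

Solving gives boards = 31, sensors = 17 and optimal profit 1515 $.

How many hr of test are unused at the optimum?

15

test used = 5·31 + 1·17 = 172; slack = 187 − 172 = 15.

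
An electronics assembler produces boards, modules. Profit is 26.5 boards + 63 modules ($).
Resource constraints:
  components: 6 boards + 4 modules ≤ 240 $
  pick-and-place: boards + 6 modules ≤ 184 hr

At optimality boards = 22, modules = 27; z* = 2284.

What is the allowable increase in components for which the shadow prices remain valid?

Binding constraints: components, pick-and-place. The basis is B = [[6,4],[1,6]] with det 32.
Per unit increase in components, x* moves by d = (0.1875, -0.03125).
The basis stays optimal until modules reaches 0; allowable increase = 864 $.

864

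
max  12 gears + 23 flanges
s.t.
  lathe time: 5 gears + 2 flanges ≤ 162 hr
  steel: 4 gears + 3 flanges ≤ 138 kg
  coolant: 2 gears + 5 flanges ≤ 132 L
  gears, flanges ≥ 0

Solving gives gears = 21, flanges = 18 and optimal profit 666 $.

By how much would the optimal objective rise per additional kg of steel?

1

Check each constraint at x*: lathe time 141/162 (slack 21); steel 138/138 (tight); coolant 132/132 (tight).
Slack constraints have shadow price 0 (complementary slackness).
From A_Bᵀ y = c: 4·y_steel + 2·y_coolant = 12; 3·y_steel + 5·y_coolant = 23.
→ y_steel = 1 and y_coolant = 4.
Shadow price of steel = 1.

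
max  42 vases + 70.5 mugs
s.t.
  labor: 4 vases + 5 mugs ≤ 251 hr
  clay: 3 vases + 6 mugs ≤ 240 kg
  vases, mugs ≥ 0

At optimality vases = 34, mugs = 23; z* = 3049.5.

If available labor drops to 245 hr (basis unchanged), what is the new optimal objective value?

3022.5

Both labor and clay are binding at x*.
Dual feasibility on the basic columns requires 4·y_labor + 3·y_clay = 42, 5·y_labor + 6·y_clay = 70.5.
Solving: y_labor = 4.5, y_clay = 8.
Δz = y_labor·Δb = 4.5 × (-6) = -27, so new z* = 3049.5 − 27 = 3022.5.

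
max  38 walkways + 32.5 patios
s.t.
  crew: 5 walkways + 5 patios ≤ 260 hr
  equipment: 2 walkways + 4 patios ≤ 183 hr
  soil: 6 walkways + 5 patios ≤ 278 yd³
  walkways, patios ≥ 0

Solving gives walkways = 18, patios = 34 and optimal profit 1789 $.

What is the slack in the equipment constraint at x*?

equipment used = 2·18 + 4·34 = 172; slack = 183 − 172 = 11.

11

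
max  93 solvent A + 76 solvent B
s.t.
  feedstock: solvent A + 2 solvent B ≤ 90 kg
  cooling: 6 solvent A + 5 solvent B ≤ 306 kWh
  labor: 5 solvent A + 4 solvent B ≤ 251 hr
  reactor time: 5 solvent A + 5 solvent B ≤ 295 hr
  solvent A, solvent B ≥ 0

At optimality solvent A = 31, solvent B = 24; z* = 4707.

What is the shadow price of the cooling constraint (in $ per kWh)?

8

Check each constraint at x*: feedstock 79/90 (slack 11); cooling 306/306 (tight); labor 251/251 (tight); reactor time 275/295 (slack 20).
Slack constraints have shadow price 0 (complementary slackness).
From A_Bᵀ y = c: 6·y_cooling + 5·y_labor = 93; 5·y_cooling + 4·y_labor = 76.
→ y_cooling = 8 and y_labor = 9.
Shadow price of cooling = 8.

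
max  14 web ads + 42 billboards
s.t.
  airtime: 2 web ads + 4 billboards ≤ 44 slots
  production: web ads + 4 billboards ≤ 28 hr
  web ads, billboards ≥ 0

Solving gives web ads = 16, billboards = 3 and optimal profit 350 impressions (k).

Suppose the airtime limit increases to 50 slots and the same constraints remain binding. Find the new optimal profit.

371

Check each constraint at x*: airtime 44/44 (tight); production 28/28 (tight).
Dual feasibility on the basic columns requires 2·y_airtime + 1·y_production = 14, 4·y_airtime + 4·y_production = 42.
Solving: y_airtime = 3.5, y_production = 7.
Δz = y_airtime·Δb = 3.5 × (6) = 21, so new z* = 350 + 21 = 371.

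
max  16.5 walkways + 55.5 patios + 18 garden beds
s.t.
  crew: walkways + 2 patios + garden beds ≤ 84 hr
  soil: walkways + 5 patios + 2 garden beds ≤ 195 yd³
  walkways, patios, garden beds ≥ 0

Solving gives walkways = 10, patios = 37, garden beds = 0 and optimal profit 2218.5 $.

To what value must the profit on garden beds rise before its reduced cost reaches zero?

24

Both crew and soil are binding at x*.
The binding rows give the dual system: 1·y_crew + 1·y_soil = 16.5 and 2·y_crew + 5·y_soil = 55.5.
Solving: y_crew = 9, y_soil = 7.5.
garden beds enters the basis when its profit ≥ yᵀa₃ = 9·1 + 7.5·2 = 24.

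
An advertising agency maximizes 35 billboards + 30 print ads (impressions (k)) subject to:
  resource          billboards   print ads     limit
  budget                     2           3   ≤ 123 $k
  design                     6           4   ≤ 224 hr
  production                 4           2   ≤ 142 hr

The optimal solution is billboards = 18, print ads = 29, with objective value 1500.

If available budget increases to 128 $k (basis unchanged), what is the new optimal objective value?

1520

At the optimum: budget uses 123 of 123 (binding); design uses 224 of 224 (binding); production uses 130 of 142 (slack = 12).
Since production is not tight, its dual is 0.
Dual feasibility on the basic columns requires 2·y_budget + 6·y_design = 35, 3·y_budget + 4·y_design = 30.
Solving: y_budget = 4, y_design = 4.5.
Δz = y_budget·Δb = 4 × (5) = 20, so new z* = 1500 + 20 = 1520.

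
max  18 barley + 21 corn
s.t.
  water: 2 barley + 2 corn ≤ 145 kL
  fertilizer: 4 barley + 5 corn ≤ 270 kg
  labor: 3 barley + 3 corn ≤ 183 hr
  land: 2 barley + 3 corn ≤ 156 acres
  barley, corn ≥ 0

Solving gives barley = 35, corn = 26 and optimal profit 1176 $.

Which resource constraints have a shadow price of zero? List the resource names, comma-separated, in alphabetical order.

water: 122/145 (slack 23)
fertilizer: 270/270 (binding)
labor: 183/183 (binding)
land: 148/156 (slack 8)
By complementary slackness, a constraint with positive slack has shadow price 0 → land, water.

land, water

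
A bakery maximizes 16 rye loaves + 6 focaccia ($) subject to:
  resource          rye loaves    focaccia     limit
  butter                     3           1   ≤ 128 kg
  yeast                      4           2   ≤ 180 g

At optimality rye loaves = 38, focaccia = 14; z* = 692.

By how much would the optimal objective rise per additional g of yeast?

1

At the optimum: butter uses 128 of 128 (binding); yeast uses 180 of 180 (binding).
From A_Bᵀ y = c: 3·y_butter + 4·y_yeast = 16; 1·y_butter + 2·y_yeast = 6.
This yields shadow prices y_butter = 4, y_yeast = 1.
Shadow price of yeast = 1.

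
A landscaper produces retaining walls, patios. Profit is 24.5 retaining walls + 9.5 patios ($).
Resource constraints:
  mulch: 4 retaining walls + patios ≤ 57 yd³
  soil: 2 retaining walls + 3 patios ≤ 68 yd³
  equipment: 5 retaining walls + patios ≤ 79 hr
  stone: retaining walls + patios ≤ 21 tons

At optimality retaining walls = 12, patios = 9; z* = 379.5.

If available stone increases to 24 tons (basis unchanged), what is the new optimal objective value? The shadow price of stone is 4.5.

Δb = 3, so new z* = 379.5 + (4.5)·(3) = 379.5 + 13.5 = 393.

393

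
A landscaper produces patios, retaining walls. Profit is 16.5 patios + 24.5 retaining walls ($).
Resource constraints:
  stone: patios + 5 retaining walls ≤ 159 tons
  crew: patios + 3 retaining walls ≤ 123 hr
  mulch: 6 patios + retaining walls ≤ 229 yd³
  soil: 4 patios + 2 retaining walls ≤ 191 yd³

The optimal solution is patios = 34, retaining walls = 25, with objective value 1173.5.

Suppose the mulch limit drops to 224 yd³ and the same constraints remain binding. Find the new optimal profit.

1163.5

Binding: stone and mulch. Non-binding: crew (14 unused), soil (5 unused).
Since crew, soil are not tight, their duals are 0.
From A_Bᵀ y = c: 1·y_stone + 6·y_mulch = 16.5; 5·y_stone + 1·y_mulch = 24.5.
Solving: y_stone = 4.5, y_mulch = 2.
Δz = y_mulch·Δb = 2 × (-5) = -10, so new z* = 1173.5 − 10 = 1163.5.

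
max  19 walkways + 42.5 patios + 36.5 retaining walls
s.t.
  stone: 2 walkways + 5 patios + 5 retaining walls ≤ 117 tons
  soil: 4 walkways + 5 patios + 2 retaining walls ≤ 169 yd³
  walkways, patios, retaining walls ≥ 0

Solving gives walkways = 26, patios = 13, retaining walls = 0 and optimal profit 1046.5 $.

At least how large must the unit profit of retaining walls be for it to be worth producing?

39.5

At the optimum: stone uses 117 of 117 (binding); soil uses 169 of 169 (binding).
Dual feasibility on the basic columns requires 2·y_stone + 4·y_soil = 19, 5·y_stone + 5·y_soil = 42.5.
→ y_stone = 7.5 and y_soil = 1.
retaining walls enters the basis when its profit ≥ yᵀa₃ = 7.5·5 + 1·2 = 39.5.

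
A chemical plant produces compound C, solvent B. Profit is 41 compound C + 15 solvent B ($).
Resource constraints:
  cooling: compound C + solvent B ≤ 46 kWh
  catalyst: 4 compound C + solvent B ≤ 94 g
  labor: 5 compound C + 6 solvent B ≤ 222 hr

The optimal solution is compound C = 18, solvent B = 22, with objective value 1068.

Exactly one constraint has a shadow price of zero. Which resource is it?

cooling

cooling: 40/46 (slack 6)
catalyst: 94/94 (binding)
labor: 222/222 (binding)
By complementary slackness, a constraint with positive slack has shadow price 0 → cooling.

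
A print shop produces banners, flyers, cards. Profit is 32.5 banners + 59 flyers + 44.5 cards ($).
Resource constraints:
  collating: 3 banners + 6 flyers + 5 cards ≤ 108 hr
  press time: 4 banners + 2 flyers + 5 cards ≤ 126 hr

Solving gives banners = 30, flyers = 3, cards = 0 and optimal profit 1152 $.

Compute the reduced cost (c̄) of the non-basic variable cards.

-8

Both collating and press time are binding at x*.
Dual feasibility on the basic columns requires 3·y_collating + 4·y_press time = 32.5, 6·y_collating + 2·y_press time = 59.
This yields shadow prices y_collating = 9.5, y_press time = 1.
Reduced cost of cards: c₃ − yᵀa₃ = 44.5 − (9.5·5 + 1·5) = 44.5 − 52.5 = -8.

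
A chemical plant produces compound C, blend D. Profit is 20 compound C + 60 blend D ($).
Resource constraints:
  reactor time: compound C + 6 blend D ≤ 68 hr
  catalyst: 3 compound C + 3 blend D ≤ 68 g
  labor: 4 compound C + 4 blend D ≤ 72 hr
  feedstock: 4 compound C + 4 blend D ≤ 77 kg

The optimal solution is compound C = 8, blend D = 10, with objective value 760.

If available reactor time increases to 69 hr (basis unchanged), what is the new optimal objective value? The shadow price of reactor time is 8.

Δb = 1, so new z* = 760 + (8)·(1) = 760 + 8 = 768.

768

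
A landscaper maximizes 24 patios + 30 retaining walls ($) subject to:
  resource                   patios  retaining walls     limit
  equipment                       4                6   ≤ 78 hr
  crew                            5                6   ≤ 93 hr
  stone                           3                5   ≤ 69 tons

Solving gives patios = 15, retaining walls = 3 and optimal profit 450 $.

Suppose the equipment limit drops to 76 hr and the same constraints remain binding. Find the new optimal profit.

448

Binding: equipment and crew. Non-binding: stone (9 unused).
Slack constraints have shadow price 0 (complementary slackness).
Dual feasibility on the basic columns requires 4·y_equipment + 5·y_crew = 24, 6·y_equipment + 6·y_crew = 30.
This yields shadow prices y_equipment = 1, y_crew = 4.
Δz = y_equipment·Δb = 1 × (-2) = -2, so new z* = 450 − 2 = 448.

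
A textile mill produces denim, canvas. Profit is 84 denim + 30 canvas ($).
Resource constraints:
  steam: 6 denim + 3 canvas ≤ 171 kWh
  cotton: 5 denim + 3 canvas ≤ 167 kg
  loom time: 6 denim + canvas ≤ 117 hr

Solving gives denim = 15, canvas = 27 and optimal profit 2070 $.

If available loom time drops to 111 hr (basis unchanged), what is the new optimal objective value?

2034

Binding: steam and loom time. Non-binding: cotton (11 unused).
By complementary slackness, y = 0 for the non-binding constraint.
From A_Bᵀ y = c: 6·y_steam + 6·y_loom time = 84; 3·y_steam + 1·y_loom time = 30.
→ y_steam = 8 and y_loom time = 6.
Δz = y_loom time·Δb = 6 × (-6) = -36, so new z* = 2070 − 36 = 2034.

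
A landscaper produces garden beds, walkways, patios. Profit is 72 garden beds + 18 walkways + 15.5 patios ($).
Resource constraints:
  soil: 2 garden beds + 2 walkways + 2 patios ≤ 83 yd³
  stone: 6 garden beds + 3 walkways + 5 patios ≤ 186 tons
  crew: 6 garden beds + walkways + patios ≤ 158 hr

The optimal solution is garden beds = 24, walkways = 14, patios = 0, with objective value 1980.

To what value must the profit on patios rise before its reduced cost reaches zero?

At the optimum: soil uses 76 of 83 (slack = 7); stone uses 186 of 186 (binding); crew uses 158 of 158 (binding).
By complementary slackness, y = 0 for the non-binding constraint.
From A_Bᵀ y = c: 6·y_stone + 6·y_crew = 72; 3·y_stone + 1·y_crew = 18.
→ y_stone = 3 and y_crew = 9.
patios enters the basis when its profit ≥ yᵀa₃ = 3·5 + 9·1 = 24.

24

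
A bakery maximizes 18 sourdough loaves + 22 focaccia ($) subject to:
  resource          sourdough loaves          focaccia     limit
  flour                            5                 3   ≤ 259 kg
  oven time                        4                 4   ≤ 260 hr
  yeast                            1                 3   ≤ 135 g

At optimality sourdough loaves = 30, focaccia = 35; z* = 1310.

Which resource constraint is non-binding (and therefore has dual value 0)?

flour

flour: 255/259 (slack 4)
oven time: 260/260 (binding)
yeast: 135/135 (binding)
By complementary slackness, a constraint with positive slack has shadow price 0 → flour.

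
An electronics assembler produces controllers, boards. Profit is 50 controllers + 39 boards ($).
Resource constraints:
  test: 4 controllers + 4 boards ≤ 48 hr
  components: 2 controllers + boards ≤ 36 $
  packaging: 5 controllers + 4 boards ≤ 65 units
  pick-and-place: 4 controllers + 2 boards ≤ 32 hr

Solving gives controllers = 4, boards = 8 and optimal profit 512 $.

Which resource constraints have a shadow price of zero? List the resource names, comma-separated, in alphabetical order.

components, packaging

test: 48/48 (binding)
components: 16/36 (slack 20)
packaging: 52/65 (slack 13)
pick-and-place: 32/32 (binding)
By complementary slackness, a constraint with positive slack has shadow price 0 → components, packaging.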